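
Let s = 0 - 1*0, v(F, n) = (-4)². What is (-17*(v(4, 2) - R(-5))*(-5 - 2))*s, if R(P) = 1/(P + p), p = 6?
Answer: 0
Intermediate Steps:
v(F, n) = 16
R(P) = 1/(6 + P) (R(P) = 1/(P + 6) = 1/(6 + P))
s = 0 (s = 0 + 0 = 0)
(-17*(v(4, 2) - R(-5))*(-5 - 2))*s = -17*(16 - 1/(6 - 5))*(-5 - 2)*0 = -17*(16 - 1/1)*(-7)*0 = -17*(16 - 1*1)*(-7)*0 = -17*(16 - 1)*(-7)*0 = -255*(-7)*0 = -17*(-105)*0 = 1785*0 = 0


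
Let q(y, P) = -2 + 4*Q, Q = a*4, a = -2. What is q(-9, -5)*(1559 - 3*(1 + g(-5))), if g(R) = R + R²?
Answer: -50864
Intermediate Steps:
Q = -8 (Q = -2*4 = -8)
q(y, P) = -34 (q(y, P) = -2 + 4*(-8) = -2 - 32 = -34)
q(-9, -5)*(1559 - 3*(1 + g(-5))) = -34*(1559 - 3*(1 - 5*(1 - 5))) = -34*(1559 - 3*(1 - 5*(-4))) = -34*(1559 - 3*(1 + 20)) = -34*(1559 - 3*21) = -34*(1559 - 63) = -34*1496 = -50864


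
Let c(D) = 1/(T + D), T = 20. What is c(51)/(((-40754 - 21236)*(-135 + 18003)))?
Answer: -1/78642249720 ≈ -1.2716e-11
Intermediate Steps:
c(D) = 1/(20 + D)
c(51)/(((-40754 - 21236)*(-135 + 18003))) = 1/((20 + 51)*(((-40754 - 21236)*(-135 + 18003)))) = 1/(71*((-61990*17868))) = (1/71)/(-1107637320) = (1/71)*(-1/1107637320) = -1/78642249720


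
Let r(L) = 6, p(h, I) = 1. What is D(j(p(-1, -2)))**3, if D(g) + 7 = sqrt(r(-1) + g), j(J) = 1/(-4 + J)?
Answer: -462 + 458*sqrt(51)/9 ≈ -98.581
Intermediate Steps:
D(g) = -7 + sqrt(6 + g)
D(j(p(-1, -2)))**3 = (-7 + sqrt(6 + 1/(-4 + 1)))**3 = (-7 + sqrt(6 + 1/(-3)))**3 = (-7 + sqrt(6 - 1/3))**3 = (-7 + sqrt(17/3))**3 = (-7 + sqrt(51)/3)**3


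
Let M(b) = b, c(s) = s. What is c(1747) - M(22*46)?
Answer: 735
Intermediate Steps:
c(1747) - M(22*46) = 1747 - 22*46 = 1747 - 1*1012 = 1747 - 1012 = 735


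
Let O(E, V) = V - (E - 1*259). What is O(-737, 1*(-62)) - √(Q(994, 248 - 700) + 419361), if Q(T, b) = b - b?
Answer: 934 - √419361 ≈ 286.42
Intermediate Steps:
O(E, V) = 259 + V - E (O(E, V) = V - (E - 259) = V - (-259 + E) = V + (259 - E) = 259 + V - E)
Q(T, b) = 0
O(-737, 1*(-62)) - √(Q(994, 248 - 700) + 419361) = (259 + 1*(-62) - 1*(-737)) - √(0 + 419361) = (259 - 62 + 737) - √419361 = 934 - √419361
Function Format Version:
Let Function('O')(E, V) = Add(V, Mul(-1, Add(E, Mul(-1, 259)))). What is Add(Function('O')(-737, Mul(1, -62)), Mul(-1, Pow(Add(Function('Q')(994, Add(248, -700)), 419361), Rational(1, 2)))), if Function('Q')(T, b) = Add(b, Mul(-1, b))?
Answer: Add(934, Mul(-1, Pow(419361, Rational(1, 2)))) ≈ 286.42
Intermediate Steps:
Function('O')(E, V) = Add(259, V, Mul(-1, E)) (Function('O')(E, V) = Add(V, Mul(-1, Add(E, -259))) = Add(V, Mul(-1, Add(-259, E))) = Add(V, Add(259, Mul(-1, E))) = Add(259, V, Mul(-1, E)))
Function('Q')(T, b) = 0
Add(Function('O')(-737, Mul(1, -62)), Mul(-1, Pow(Add(Function('Q')(994, Add(248, -700)), 419361), Rational(1, 2)))) = Add(Add(259, Mul(1, -62), Mul(-1, -737)), Mul(-1, Pow(Add(0, 419361), Rational(1, 2)))) = Add(Add(259, -62, 737), Mul(-1, Pow(419361, Rational(1, 2)))) = Add(934, Mul(-1, Pow(419361, Rational(1, 2))))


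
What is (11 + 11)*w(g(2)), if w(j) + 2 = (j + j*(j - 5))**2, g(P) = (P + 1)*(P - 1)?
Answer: 154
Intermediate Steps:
g(P) = (1 + P)*(-1 + P)
w(j) = -2 + (j + j*(-5 + j))**2 (w(j) = -2 + (j + j*(j - 5))**2 = -2 + (j + j*(-5 + j))**2)
(11 + 11)*w(g(2)) = (11 + 11)*(-2 + (-1 + 2**2)**2*(-4 + (-1 + 2**2))**2) = 22*(-2 + (-1 + 4)**2*(-4 + (-1 + 4))**2) = 22*(-2 + 3**2*(-4 + 3)**2) = 22*(-2 + 9*(-1)**2) = 22*(-2 + 9*1) = 22*(-2 + 9) = 22*7 = 154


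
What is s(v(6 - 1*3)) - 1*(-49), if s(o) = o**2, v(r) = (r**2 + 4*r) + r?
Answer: 625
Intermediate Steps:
v(r) = r**2 + 5*r
s(v(6 - 1*3)) - 1*(-49) = ((6 - 1*3)*(5 + (6 - 1*3)))**2 - 1*(-49) = ((6 - 3)*(5 + (6 - 3)))**2 + 49 = (3*(5 + 3))**2 + 49 = (3*8)**2 + 49 = 24**2 + 49 = 576 + 49 = 625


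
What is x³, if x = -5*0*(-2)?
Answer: 0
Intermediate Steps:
x = 0 (x = 0*(-2) = 0)
x³ = 0³ = 0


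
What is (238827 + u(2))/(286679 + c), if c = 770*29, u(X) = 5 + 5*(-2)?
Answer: 238822/309009 ≈ 0.77286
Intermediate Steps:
u(X) = -5 (u(X) = 5 - 10 = -5)
c = 22330
(238827 + u(2))/(286679 + c) = (238827 - 5)/(286679 + 22330) = 238822/309009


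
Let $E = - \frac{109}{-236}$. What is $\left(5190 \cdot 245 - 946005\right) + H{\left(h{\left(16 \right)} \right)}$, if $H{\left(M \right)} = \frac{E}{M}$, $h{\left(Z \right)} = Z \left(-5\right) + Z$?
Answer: $\frac{4917031571}{15104} \approx 3.2555 \cdot 10^{5}$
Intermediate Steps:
$h{\left(Z \right)} = - 4 Z$ ($h{\left(Z \right)} = - 5 Z + Z = - 4 Z$)
$E = \frac{109}{236}$ ($E = \left(-109\right) \left(- \frac{1}{236}\right) = \frac{109}{236} \approx 0.46186$)
$H{\left(M \right)} = \frac{109}{236 M}$
$\left(5190 \cdot 245 - 946005\right) + H{\left(h{\left(16 \right)} \right)} = \left(5190 \cdot 245 - 946005\right) + \frac{109}{236 \left(\left(-4\right) 16\right)} = \left(1271550 - 946005\right) + \frac{109}{236 \left(-64\right)} = 325545 + \frac{109}{236} \left(- \frac{1}{64}\right) = 325545 - \frac{109}{15104} = \frac{4917031571}{15104}$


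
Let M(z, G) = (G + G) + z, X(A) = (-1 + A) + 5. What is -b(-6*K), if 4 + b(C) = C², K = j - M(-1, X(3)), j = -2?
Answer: -8096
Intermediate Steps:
X(A) = 4 + A
M(z, G) = z + 2*G (M(z, G) = 2*G + z = z + 2*G)
K = -15 (K = -2 - (-1 + 2*(4 + 3)) = -2 - (-1 + 2*7) = -2 - (-1 + 14) = -2 - 1*13 = -2 - 13 = -15)
b(C) = -4 + C²
-b(-6*K) = -(-4 + (-6*(-15))²) = -(-4 + 90²) = -(-4 + 8100) = -1*8096 = -8096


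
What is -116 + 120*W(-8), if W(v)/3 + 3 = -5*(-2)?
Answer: 2404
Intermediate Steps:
W(v) = 21 (W(v) = -9 + 3*(-5*(-2)) = -9 + 3*10 = -9 + 30 = 21)
-116 + 120*W(-8) = -116 + 120*21 = -116 + 2520 = 2404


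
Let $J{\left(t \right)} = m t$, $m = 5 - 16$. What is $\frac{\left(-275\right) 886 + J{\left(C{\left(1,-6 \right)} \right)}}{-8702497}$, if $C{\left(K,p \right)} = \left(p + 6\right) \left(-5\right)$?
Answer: $\frac{243650}{8702497} \approx 0.027998$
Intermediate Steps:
$m = -11$ ($m = 5 - 16 = -11$)
$C{\left(K,p \right)} = -30 - 5 p$ ($C{\left(K,p \right)} = \left(6 + p\right) \left(-5\right) = -30 - 5 p$)
$J{\left(t \right)} = - 11 t$
$\frac{\left(-275\right) 886 + J{\left(C{\left(1,-6 \right)} \right)}}{-8702497} = \frac{\left(-275\right) 886 - 11 \left(-30 - -30\right)}{-8702497} = \left(-243650 - 11 \left(-30 + 30\right)\right) \left(- \frac{1}{8702497}\right) = \left(-243650 - 0\right) \left(- \frac{1}{8702497}\right) = \left(-243650 + 0\right) \left(- \frac{1}{8702497}\right) = \left(-243650\right) \left(- \frac{1}{8702497}\right) = \frac{243650}{8702497}$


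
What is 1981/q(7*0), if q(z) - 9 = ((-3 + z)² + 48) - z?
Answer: 1981/66 ≈ 30.015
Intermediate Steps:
q(z) = 57 + (-3 + z)² - z (q(z) = 9 + (((-3 + z)² + 48) - z) = 9 + ((48 + (-3 + z)²) - z) = 9 + (48 + (-3 + z)² - z) = 57 + (-3 + z)² - z)
1981/q(7*0) = 1981/(57 + (-3 + 7*0)² - 7*0) = 1981/(57 + (-3 + 0)² - 1*0) = 1981/(57 + (-3)² + 0) = 1981/(57 + 9 + 0) = 1981/66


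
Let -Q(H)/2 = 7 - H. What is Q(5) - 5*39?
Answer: -199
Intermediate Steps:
Q(H) = -14 + 2*H (Q(H) = -2*(7 - H) = -14 + 2*H)
Q(5) - 5*39 = (-14 + 2*5) - 5*39 = (-14 + 10) - 195 = -4 - 195 = -199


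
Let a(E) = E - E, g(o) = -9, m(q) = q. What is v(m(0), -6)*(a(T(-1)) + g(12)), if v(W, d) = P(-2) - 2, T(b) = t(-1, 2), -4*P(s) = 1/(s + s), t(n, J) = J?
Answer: 279/16 ≈ 17.438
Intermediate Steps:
P(s) = -1/(8*s) (P(s) = -1/(4*(s + s)) = -1/(2*s)/4 = -1/(8*s))
T(b) = 2
v(W, d) = -31/16 (v(W, d) = -⅛/(-2) - 2 = -⅛*(-½) - 2 = 1/16 - 2 = -31/16)
a(E) = 0
v(m(0), -6)*(a(T(-1)) + g(12)) = -31*(0 - 9)/16 = -31/16*(-9) = 279/16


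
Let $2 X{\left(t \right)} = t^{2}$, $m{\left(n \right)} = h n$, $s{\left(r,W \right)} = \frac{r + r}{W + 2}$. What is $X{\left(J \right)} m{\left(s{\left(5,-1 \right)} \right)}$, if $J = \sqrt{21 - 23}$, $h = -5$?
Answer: $50$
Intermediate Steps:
$s{\left(r,W \right)} = \frac{2 r}{2 + W}$
$J = i \sqrt{2}$ ($J = \sqrt{-2} = i \sqrt{2} \approx 1.4142 i$)
$m{\left(n \right)} = - 5 n$
$X{\left(t \right)} = \frac{t^{2}}{2}$
$X{\left(J \right)} m{\left(s{\left(5,-1 \right)} \right)} = \frac{\left(i \sqrt{2}\right)^{2}}{2} \left(- 5 \cdot 2 \cdot 5 \frac{1}{2 - 1}\right) = \frac{1}{2} \left(-2\right) \left(- 5 \cdot 2 \cdot 5 \cdot 1^{-1}\right) = - \left(-5\right) 2 \cdot 5 \cdot 1 = - \left(-5\right) 10 = \left(-1\right) \left(-50\right) = 50$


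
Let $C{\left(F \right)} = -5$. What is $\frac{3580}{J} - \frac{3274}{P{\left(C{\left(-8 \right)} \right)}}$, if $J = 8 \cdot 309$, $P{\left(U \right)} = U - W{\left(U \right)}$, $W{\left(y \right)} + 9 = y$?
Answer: $- \frac{671759}{1854} \approx -362.33$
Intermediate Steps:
$W{\left(y \right)} = -9 + y$
$P{\left(U \right)} = 9$ ($P{\left(U \right)} = U - \left(-9 + U\right) = 9$)
$J = 2472$
$\frac{3580}{J} - \frac{3274}{P{\left(C{\left(-8 \right)} \right)}} = \frac{3580}{2472} - \frac{3274}{9} = 3580 \cdot \frac{1}{2472} - \frac{3274}{9} = \frac{895}{618} - \frac{3274}{9} = - \frac{671759}{1854}$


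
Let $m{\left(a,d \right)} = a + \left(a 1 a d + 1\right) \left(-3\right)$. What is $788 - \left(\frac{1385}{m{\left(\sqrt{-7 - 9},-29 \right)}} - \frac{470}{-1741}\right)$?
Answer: $\frac{2672238319533}{3388057381} + \frac{5540 i}{1946041} \approx 788.72 + 0.0028468 i$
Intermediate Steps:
$m{\left(a,d \right)} = -3 + a - 3 d a^{2}$ ($m{\left(a,d \right)} = a + \left(a a d + 1\right) \left(-3\right) = a + \left(a^{2} d + 1\right) \left(-3\right) = a + \left(d a^{2} + 1\right) \left(-3\right) = a + \left(1 + d a^{2}\right) \left(-3\right) = a - \left(3 + 3 d a^{2}\right) = -3 + a - 3 d a^{2}$)
$788 - \left(\frac{1385}{m{\left(\sqrt{-7 - 9},-29 \right)}} - \frac{470}{-1741}\right) = 788 - \left(\frac{1385}{-3 + \sqrt{-7 - 9} - - 87 \left(\sqrt{-7 - 9}\right)^{2}} - \frac{470}{-1741}\right) = 788 - \left(\frac{1385}{-3 + \sqrt{-16} - - 87 \left(\sqrt{-16}\right)^{2}} - - \frac{470}{1741}\right) = 788 - \left(\frac{1385}{-3 + 4 i - - 87 \left(4 i\right)^{2}} + \frac{470}{1741}\right) = 788 - \left(\frac{1385}{-3 + 4 i - \left(-87\right) \left(-16\right)} + \frac{470}{1741}\right) = 788 - \left(\frac{1385}{-3 + 4 i - 1392} + \frac{470}{1741}\right) = 788 - \left(\frac{1385}{-1395 + 4 i} + \frac{470}{1741}\right) = 788 - \left(1385 \frac{-1395 - 4 i}{1946041} + \frac{470}{1741}\right) = 788 - \left(\frac{1385 \left(-1395 - 4 i\right)}{1946041} + \frac{470}{1741}\right) = 788 - \left(\frac{470}{1741} + \frac{1385 \left(-1395 - 4 i\right)}{1946041}\right) = \frac{1371438}{1741} - \frac{1385 \left(-1395 - 4 i\right)}{1946041}$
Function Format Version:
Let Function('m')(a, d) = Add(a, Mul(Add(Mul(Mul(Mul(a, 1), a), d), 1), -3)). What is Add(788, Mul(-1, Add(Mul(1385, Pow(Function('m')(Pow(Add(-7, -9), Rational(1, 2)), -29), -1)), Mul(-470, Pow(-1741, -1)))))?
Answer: Add(Rational(2672238319533, 3388057381), Mul(Rational(5540, 1946041), I)) ≈ Add(788.72, Mul(0.0028468, I))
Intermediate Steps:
Function('m')(a, d) = Add(-3, a, Mul(-3, d, Pow(a, 2))) (Function('m')(a, d) = Add(a, Mul(Add(Mul(Mul(a, a), d), 1), -3)) = Add(a, Mul(Add(Mul(Pow(a, 2), d), 1), -3)) = Add(a, Mul(Add(Mul(d, Pow(a, 2)), 1), -3)) = Add(a, Mul(Add(1, Mul(d, Pow(a, 2))), -3)) = Add(a, Add(-3, Mul(-3, d, Pow(a, 2)))) = Add(-3, a, Mul(-3, d, Pow(a, 2))))
Add(788, Mul(-1, Add(Mul(1385, Pow(Function('m')(Pow(Add(-7, -9), Rational(1, 2)), -29), -1)), Mul(-470, Pow(-1741, -1))))) = Add(788, Mul(-1, Add(Mul(1385, Pow(Add(-3, Pow(Add(-7, -9), Rational(1, 2)), Mul(-3, -29, Pow(Pow(Add(-7, -9), Rational(1, 2)), 2))), -1)), Mul(-470, Pow(-1741, -1))))) = Add(788, Mul(-1, Add(Mul(1385, Pow(Add(-3, Pow(-16, Rational(1, 2)), Mul(-3, -29, Pow(Pow(-16, Rational(1, 2)), 2))), -1)), Mul(-470, Rational(-1, 1741))))) = Add(788, Mul(-1, Add(Mul(1385, Pow(Add(-3, Mul(4, I), Mul(-3, -29, Pow(Mul(4, I), 2))), -1)), Rational(470, 1741)))) = Add(788, Mul(-1, Add(Mul(1385, Pow(Add(-3, Mul(4, I), Mul(-3, -29, -16)), -1)), Rational(470, 1741)))) = Add(788, Mul(-1, Add(Mul(1385, Pow(Add(-3, Mul(4, I), -1392), -1)), Rational(470, 1741)))) = Add(788, Mul(-1, Add(Mul(1385, Pow(Add(-1395, Mul(4, I)), -1)), Rational(470, 1741)))) = Add(788, Mul(-1, Add(Mul(1385, Mul(Rational(1, 1946041), Add(-1395, Mul(-4, I)))), Rational(470, 1741)))) = Add(788, Mul(-1, Add(Mul(Rational(1385, 1946041), Add(-1395, Mul(-4, I))), Rational(470, 1741)))) = Add(788, Mul(-1, Add(Rational(470, 1741), Mul(Rational(1385, 1946041), Add(-1395, Mul(-4, I)))))) = Add(788, Add(Rational(-470, 1741), Mul(Rational(-1385, 1946041), Add(-1395, Mul(-4, I))))) = Add(Rational(1371438, 1741), Mul(Rational(-1385, 1946041), Add(-1395, Mul(-4, I))))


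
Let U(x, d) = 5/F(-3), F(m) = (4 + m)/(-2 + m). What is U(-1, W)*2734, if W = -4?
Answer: -68350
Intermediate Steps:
F(m) = (4 + m)/(-2 + m)
U(x, d) = -25 (U(x, d) = 5/(((4 - 3)/(-2 - 3))) = 5/((1/(-5))) = 5/((-⅕*1)) = 5/(-⅕) = 5*(-5) = -25)
U(-1, W)*2734 = -25*2734 = -68350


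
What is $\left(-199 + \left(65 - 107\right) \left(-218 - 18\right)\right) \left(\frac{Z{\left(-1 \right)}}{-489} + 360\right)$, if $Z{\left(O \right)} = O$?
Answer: $\frac{1709886233}{489} \approx 3.4967 \cdot 10^{6}$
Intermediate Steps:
$\left(-199 + \left(65 - 107\right) \left(-218 - 18\right)\right) \left(\frac{Z{\left(-1 \right)}}{-489} + 360\right) = \left(-199 + \left(65 - 107\right) \left(-218 - 18\right)\right) \left(- \frac{1}{-489} + 360\right) = \left(-199 - -9912\right) \left(\left(-1\right) \left(- \frac{1}{489}\right) + 360\right) = \left(-199 + 9912\right) \left(\frac{1}{489} + 360\right) = 9713 \cdot \frac{176041}{489} = \frac{1709886233}{489}$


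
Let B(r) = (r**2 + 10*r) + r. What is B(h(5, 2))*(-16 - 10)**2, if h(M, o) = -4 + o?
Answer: -12168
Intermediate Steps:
B(r) = r**2 + 11*r
B(h(5, 2))*(-16 - 10)**2 = ((-4 + 2)*(11 + (-4 + 2)))*(-16 - 10)**2 = -2*(11 - 2)*(-26)**2 = -2*9*676 = -18*676 = -12168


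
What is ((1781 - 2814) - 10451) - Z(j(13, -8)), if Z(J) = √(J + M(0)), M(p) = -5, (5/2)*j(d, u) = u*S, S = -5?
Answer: -11484 - √11 ≈ -11487.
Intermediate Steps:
j(d, u) = -2*u (j(d, u) = 2*(u*(-5))/5 = 2*(-5*u)/5 = -2*u)
Z(J) = √(-5 + J) (Z(J) = √(J - 5) = √(-5 + J))
((1781 - 2814) - 10451) - Z(j(13, -8)) = ((1781 - 2814) - 10451) - √(-5 - 2*(-8)) = (-1033 - 10451) - √(-5 + 16) = -11484 - √11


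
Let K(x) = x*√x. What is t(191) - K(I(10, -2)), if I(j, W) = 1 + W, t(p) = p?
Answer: 191 + I ≈ 191.0 + 1.0*I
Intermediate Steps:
K(x) = x^(3/2)
t(191) - K(I(10, -2)) = 191 - (1 - 2)^(3/2) = 191 - (-1)^(3/2) = 191 - (-1)*I = 191 + I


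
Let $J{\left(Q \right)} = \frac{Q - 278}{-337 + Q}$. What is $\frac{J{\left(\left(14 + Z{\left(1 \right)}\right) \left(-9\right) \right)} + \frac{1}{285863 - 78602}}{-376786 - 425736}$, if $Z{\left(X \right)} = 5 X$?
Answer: $- \frac{93060697}{84496408218936} \approx -1.1014 \cdot 10^{-6}$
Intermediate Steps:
$J{\left(Q \right)} = \frac{-278 + Q}{-337 + Q}$
$\frac{J{\left(\left(14 + Z{\left(1 \right)}\right) \left(-9\right) \right)} + \frac{1}{285863 - 78602}}{-376786 - 425736} = \frac{\frac{-278 + \left(14 + 5 \cdot 1\right) \left(-9\right)}{-337 + \left(14 + 5 \cdot 1\right) \left(-9\right)} + \frac{1}{285863 - 78602}}{-376786 - 425736} = \frac{\frac{-278 + \left(14 + 5\right) \left(-9\right)}{-337 + \left(14 + 5\right) \left(-9\right)} + \frac{1}{207261}}{-802522} = \left(\frac{-278 + 19 \left(-9\right)}{-337 + 19 \left(-9\right)} + \frac{1}{207261}\right) \left(- \frac{1}{802522}\right) = \left(\frac{-278 - 171}{-337 - 171} + \frac{1}{207261}\right) \left(- \frac{1}{802522}\right) = \left(\frac{1}{-508} \left(-449\right) + \frac{1}{207261}\right) \left(- \frac{1}{802522}\right) = \left(\left(- \frac{1}{508}\right) \left(-449\right) + \frac{1}{207261}\right) \left(- \frac{1}{802522}\right) = \left(\frac{449}{508} + \frac{1}{207261}\right) \left(- \frac{1}{802522}\right) = \frac{93060697}{105288588} \left(- \frac{1}{802522}\right) = - \frac{93060697}{84496408218936}$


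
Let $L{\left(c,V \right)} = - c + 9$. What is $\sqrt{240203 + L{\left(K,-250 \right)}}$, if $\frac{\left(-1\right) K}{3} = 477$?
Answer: $\sqrt{241643} \approx 491.57$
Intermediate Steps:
$K = -1431$ ($K = \left(-3\right) 477 = -1431$)
$L{\left(c,V \right)} = 9 - c$
$\sqrt{240203 + L{\left(K,-250 \right)}} = \sqrt{240203 + \left(9 - -1431\right)} = \sqrt{240203 + \left(9 + 1431\right)} = \sqrt{240203 + 1440} = \sqrt{241643}$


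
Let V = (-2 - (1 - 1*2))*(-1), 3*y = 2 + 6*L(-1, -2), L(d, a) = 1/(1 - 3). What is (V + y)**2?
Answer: 4/9 ≈ 0.44444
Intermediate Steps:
L(d, a) = -1/2 (L(d, a) = 1/(-2) = -1/2)
y = -1/3 (y = (2 + 6*(-1/2))/3 = (2 - 3)/3 = (1/3)*(-1) = -1/3 ≈ -0.33333)
V = 1 (V = (-2 - (1 - 2))*(-1) = (-2 - 1*(-1))*(-1) = (-2 + 1)*(-1) = -1*(-1) = 1)
(V + y)**2 = (1 - 1/3)**2 = (2/3)**2 = 4/9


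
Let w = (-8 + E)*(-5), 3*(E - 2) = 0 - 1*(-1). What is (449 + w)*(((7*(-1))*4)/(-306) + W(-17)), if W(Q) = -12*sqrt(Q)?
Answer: 20048/459 - 5728*I*sqrt(17) ≈ 43.678 - 23617.0*I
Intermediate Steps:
E = 7/3 (E = 2 + (0 - 1*(-1))/3 = 2 + (0 + 1)/3 = 2 + (1/3)*1 = 2 + 1/3 = 7/3 ≈ 2.3333)
w = 85/3 (w = (-8 + 7/3)*(-5) = -17/3*(-5) = 85/3 ≈ 28.333)
(449 + w)*(((7*(-1))*4)/(-306) + W(-17)) = (449 + 85/3)*(((7*(-1))*4)/(-306) - 12*I*sqrt(17)) = 1432*(-7*4*(-1/306) - 12*I*sqrt(17))/3 = 1432*(-28*(-1/306) - 12*I*sqrt(17))/3 = 1432*(14/153 - 12*I*sqrt(17))/3 = 20048/459 - 5728*I*sqrt(17)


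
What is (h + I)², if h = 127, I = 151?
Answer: 77284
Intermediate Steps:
(h + I)² = (127 + 151)² = 278² = 77284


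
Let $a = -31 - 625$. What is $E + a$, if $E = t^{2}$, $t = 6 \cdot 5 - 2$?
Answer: $128$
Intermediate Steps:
$a = -656$ ($a = -31 - 625 = -656$)
$t = 28$ ($t = 30 - 2 = 28$)
$E = 784$ ($E = 28^{2} = 784$)
$E + a = 784 - 656 = 128$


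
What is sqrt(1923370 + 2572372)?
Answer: sqrt(4495742) ≈ 2120.3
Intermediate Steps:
sqrt(1923370 + 2572372) = sqrt(4495742)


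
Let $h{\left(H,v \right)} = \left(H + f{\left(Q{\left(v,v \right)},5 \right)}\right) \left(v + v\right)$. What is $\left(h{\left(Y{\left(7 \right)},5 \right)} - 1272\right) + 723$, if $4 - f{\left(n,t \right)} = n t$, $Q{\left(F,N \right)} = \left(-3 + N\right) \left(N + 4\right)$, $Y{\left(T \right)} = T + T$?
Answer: $-1269$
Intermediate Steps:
$Y{\left(T \right)} = 2 T$
$Q{\left(F,N \right)} = \left(-3 + N\right) \left(4 + N\right)$
$f{\left(n,t \right)} = 4 - n t$
$h{\left(H,v \right)} = 2 v \left(64 + H - 5 v - 5 v^{2}\right)$ ($h{\left(H,v \right)} = \left(H - \left(-4 + \left(-12 + v + v^{2}\right) 5\right)\right) \left(v + v\right) = \left(H - \left(-64 + 5 v + 5 v^{2}\right)\right) 2 v = \left(64 + H - 5 v - 5 v^{2}\right) 2 v = 2 v \left(64 + H - 5 v - 5 v^{2}\right)$)
$\left(h{\left(Y{\left(7 \right)},5 \right)} - 1272\right) + 723 = \left(2 \cdot 5 \left(64 + 2 \cdot 7 - 25 - 5 \cdot 5^{2}\right) - 1272\right) + 723 = \left(2 \cdot 5 \left(64 + 14 - 25 - 125\right) - 1272\right) + 723 = \left(2 \cdot 5 \left(-72\right) - 1272\right) + 723 = \left(-720 - 1272\right) + 723 = -1992 + 723 = -1269$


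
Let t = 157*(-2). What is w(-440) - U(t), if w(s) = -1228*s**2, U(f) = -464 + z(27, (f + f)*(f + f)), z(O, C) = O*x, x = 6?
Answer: -237740498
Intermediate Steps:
t = -314
z(O, C) = 6*O (z(O, C) = O*6 = 6*O)
U(f) = -302 (U(f) = -464 + 6*27 = -464 + 162 = -302)
w(-440) - U(t) = -1228*(-440)**2 - 1*(-302) = -1228*193600 + 302 = -237740800 + 302 = -237740498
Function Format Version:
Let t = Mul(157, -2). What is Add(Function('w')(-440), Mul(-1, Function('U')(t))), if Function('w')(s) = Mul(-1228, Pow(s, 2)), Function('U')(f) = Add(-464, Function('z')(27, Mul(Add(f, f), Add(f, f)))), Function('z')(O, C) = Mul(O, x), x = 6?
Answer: -237740498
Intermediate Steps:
t = -314
Function('z')(O, C) = Mul(6, O) (Function('z')(O, C) = Mul(O, 6) = Mul(6, O))
Function('U')(f) = -302 (Function('U')(f) = Add(-464, Mul(6, 27)) = Add(-464, 162) = -302)
Add(Function('w')(-440), Mul(-1, Function('U')(t))) = Add(Mul(-1228, Pow(-440, 2)), Mul(-1, -302)) = Add(Mul(-1228, 193600), 302) = Add(-237740800, 302) = -237740498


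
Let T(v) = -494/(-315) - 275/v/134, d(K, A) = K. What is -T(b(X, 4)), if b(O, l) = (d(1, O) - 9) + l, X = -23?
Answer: -351409/168840 ≈ -2.0813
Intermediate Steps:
b(O, l) = -8 + l (b(O, l) = (1 - 9) + l = -8 + l)
T(v) = 494/315 - 275/(134*v) (T(v) = -494*(-1/315) - 275/v*(1/134) = 494/315 - 275/(134*v))
-T(b(X, 4)) = -(-86625 + 66196*(-8 + 4))/(42210*(-8 + 4)) = -(-86625 + 66196*(-4))/(42210*(-4)) = -(-1)*(-86625 - 264784)/(42210*4) = -(-1)*(-351409)/(42210*4) = -1*351409/168840 = -351409/168840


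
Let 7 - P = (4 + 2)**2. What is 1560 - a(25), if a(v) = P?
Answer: 1589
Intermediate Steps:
P = -29 (P = 7 - (4 + 2)**2 = 7 - 1*6**2 = 7 - 1*36 = 7 - 36 = -29)
a(v) = -29
1560 - a(25) = 1560 - 1*(-29) = 1560 + 29 = 1589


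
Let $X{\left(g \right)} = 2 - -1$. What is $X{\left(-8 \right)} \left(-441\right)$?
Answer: $-1323$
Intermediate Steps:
$X{\left(g \right)} = 3$ ($X{\left(g \right)} = 2 + 1 = 3$)
$X{\left(-8 \right)} \left(-441\right) = 3 \left(-441\right) = -1323$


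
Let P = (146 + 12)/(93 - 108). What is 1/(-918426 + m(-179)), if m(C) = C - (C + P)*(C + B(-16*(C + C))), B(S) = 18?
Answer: -15/14236798 ≈ -1.0536e-6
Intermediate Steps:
P = -158/15 (P = 158/(-15) = 158*(-1/15) = -158/15 ≈ -10.533)
m(C) = C - (18 + C)*(-158/15 + C) (m(C) = C - (C - 158/15)*(C + 18) = C - (-158/15 + C)*(18 + C) = C - (18 + C)*(-158/15 + C))
1/(-918426 + m(-179)) = 1/(-918426 + (948/5 - 1*(-179)**2 - 97/15*(-179))) = 1/(-918426 + (948/5 - 1*32041 + 17363/15)) = 1/(-918426 + (948/5 - 32041 + 17363/15)) = 1/(-918426 - 460408/15) = 1/(-14236798/15) = -15/14236798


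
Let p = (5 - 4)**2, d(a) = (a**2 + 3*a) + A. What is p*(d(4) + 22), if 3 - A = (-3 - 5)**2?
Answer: -11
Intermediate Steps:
A = -61 (A = 3 - (-3 - 5)**2 = 3 - 1*(-8)**2 = 3 - 1*64 = 3 - 64 = -61)
d(a) = -61 + a**2 + 3*a (d(a) = (a**2 + 3*a) - 61 = -61 + a**2 + 3*a)
p = 1 (p = 1**2 = 1)
p*(d(4) + 22) = 1*((-61 + 4**2 + 3*4) + 22) = 1*((-61 + 16 + 12) + 22) = 1*(-33 + 22) = 1*(-11) = -11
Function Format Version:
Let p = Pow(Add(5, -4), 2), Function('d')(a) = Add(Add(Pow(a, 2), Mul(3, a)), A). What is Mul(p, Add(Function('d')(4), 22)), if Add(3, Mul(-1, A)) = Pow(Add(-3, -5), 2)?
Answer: -11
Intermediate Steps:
A = -61 (A = Add(3, Mul(-1, Pow(Add(-3, -5), 2))) = Add(3, Mul(-1, Pow(-8, 2))) = Add(3, Mul(-1, 64)) = Add(3, -64) = -61)
Function('d')(a) = Add(-61, Pow(a, 2), Mul(3, a)) (Function('d')(a) = Add(Add(Pow(a, 2), Mul(3, a)), -61) = Add(-61, Pow(a, 2), Mul(3, a)))
p = 1 (p = Pow(1, 2) = 1)
Mul(p, Add(Function('d')(4), 22)) = Mul(1, Add(Add(-61, Pow(4, 2), Mul(3, 4)), 22)) = Mul(1, Add(Add(-61, 16, 12), 22)) = Mul(1, Add(-33, 22)) = Mul(1, -11) = -11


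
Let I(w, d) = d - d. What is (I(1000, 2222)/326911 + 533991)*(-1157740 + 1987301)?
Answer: 442978107951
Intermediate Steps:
I(w, d) = 0
(I(1000, 2222)/326911 + 533991)*(-1157740 + 1987301) = (0/326911 + 533991)*(-1157740 + 1987301) = (0*(1/326911) + 533991)*829561 = (0 + 533991)*829561 = 533991*829561 = 442978107951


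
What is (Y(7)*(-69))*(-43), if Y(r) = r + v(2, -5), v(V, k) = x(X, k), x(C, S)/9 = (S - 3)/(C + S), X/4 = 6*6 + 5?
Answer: 1029549/53 ≈ 19425.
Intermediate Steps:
X = 164 (X = 4*(6*6 + 5) = 4*(36 + 5) = 4*41 = 164)
x(C, S) = 9*(-3 + S)/(C + S) (x(C, S) = 9*((S - 3)/(C + S)) = 9*((-3 + S)/(C + S)) = 9*(-3 + S)/(C + S))
v(V, k) = 9*(-3 + k)/(164 + k)
Y(r) = -24/53 + r (Y(r) = r + 9*(-3 - 5)/(164 - 5) = r + 9*(-8)/159 = r + 9*(1/159)*(-8) = r - 24/53 = -24/53 + r)
(Y(7)*(-69))*(-43) = ((-24/53 + 7)*(-69))*(-43) = ((347/53)*(-69))*(-43) = -23943/53*(-43) = 1029549/53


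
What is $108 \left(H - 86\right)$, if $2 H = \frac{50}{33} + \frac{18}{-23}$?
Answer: $- \frac{2339856}{253} \approx -9248.4$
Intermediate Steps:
$H = \frac{278}{759}$ ($H = \frac{\frac{50}{33} + \frac{18}{-23}}{2} = \frac{50 \cdot \frac{1}{33} + 18 \left(- \frac{1}{23}\right)}{2} = \frac{\frac{50}{33} - \frac{18}{23}}{2} = \frac{1}{2} \cdot \frac{556}{759} = \frac{278}{759} \approx 0.36627$)
$108 \left(H - 86\right) = 108 \left(\frac{278}{759} - 86\right) = 108 \left(- \frac{64996}{759}\right) = - \frac{2339856}{253}$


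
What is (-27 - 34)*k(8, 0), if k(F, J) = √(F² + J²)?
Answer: -488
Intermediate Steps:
(-27 - 34)*k(8, 0) = (-27 - 34)*√(8² + 0²) = -61*√(64 + 0) = -61*√64 = -61*8 = -488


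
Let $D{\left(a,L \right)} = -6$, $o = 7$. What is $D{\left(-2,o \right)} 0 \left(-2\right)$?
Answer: $0$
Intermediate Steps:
$D{\left(-2,o \right)} 0 \left(-2\right) = - 6 \cdot 0 \left(-2\right) = \left(-6\right) 0 = 0$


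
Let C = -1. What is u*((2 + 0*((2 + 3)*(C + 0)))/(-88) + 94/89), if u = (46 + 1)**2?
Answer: 8939823/3916 ≈ 2282.9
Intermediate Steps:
u = 2209 (u = 47**2 = 2209)
u*((2 + 0*((2 + 3)*(C + 0)))/(-88) + 94/89) = 2209*((2 + 0*((2 + 3)*(-1 + 0)))/(-88) + 94/89) = 2209*((2 + 0*(5*(-1)))*(-1/88) + 94*(1/89)) = 2209*((2 + 0*(-5))*(-1/88) + 94/89) = 2209*((2 + 0)*(-1/88) + 94/89) = 2209*(2*(-1/88) + 94/89) = 2209*(-1/44 + 94/89) = 2209*(4047/3916) = 8939823/3916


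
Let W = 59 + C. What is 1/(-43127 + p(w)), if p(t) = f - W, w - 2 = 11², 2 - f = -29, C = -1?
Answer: -1/43154 ≈ -2.3173e-5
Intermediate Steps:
W = 58 (W = 59 - 1 = 58)
f = 31 (f = 2 - 1*(-29) = 2 + 29 = 31)
w = 123 (w = 2 + 11² = 2 + 121 = 123)
p(t) = -27 (p(t) = 31 - 1*58 = 31 - 58 = -27)
1/(-43127 + p(w)) = 1/(-43127 - 27) = 1/(-43154) = -1/43154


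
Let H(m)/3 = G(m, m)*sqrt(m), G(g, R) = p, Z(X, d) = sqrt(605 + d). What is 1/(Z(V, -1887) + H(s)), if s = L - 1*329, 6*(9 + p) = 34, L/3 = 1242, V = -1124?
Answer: 1/(-10*sqrt(3397) + I*sqrt(1282)) ≈ -0.0017093 - 0.00010501*I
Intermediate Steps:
L = 3726 (L = 3*1242 = 3726)
p = -10/3 (p = -9 + (1/6)*34 = -9 + 17/3 = -10/3 ≈ -3.3333)
G(g, R) = -10/3
s = 3397 (s = 3726 - 1*329 = 3726 - 329 = 3397)
H(m) = -10*sqrt(m) (H(m) = 3*(-10*sqrt(m)/3) = -10*sqrt(m))
1/(Z(V, -1887) + H(s)) = 1/(sqrt(605 - 1887) - 10*sqrt(3397)) = 1/(sqrt(-1282) - 10*sqrt(3397)) = 1/(I*sqrt(1282) - 10*sqrt(3397)) = 1/(-10*sqrt(3397) + I*sqrt(1282))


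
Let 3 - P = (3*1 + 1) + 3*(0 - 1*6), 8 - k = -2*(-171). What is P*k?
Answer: -5678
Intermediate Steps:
k = -334 (k = 8 - (-2)*(-171) = 8 - 1*342 = 8 - 342 = -334)
P = 17 (P = 3 - ((3*1 + 1) + 3*(0 - 1*6)) = 3 - ((3 + 1) + 3*(0 - 6)) = 3 - (4 + 3*(-6)) = 3 - (4 - 18) = 3 - 1*(-14) = 3 + 14 = 17)
P*k = 17*(-334) = -5678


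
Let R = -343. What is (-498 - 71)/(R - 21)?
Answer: 569/364 ≈ 1.5632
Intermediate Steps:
(-498 - 71)/(R - 21) = (-498 - 71)/(-343 - 21) = -569/(-364) = -569*(-1/364) = 569/364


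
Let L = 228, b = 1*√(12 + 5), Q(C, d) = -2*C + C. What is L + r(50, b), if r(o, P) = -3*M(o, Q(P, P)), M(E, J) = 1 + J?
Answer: 225 + 3*√17 ≈ 237.37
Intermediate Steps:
Q(C, d) = -C
b = √17 (b = 1*√17 = √17 ≈ 4.1231)
r(o, P) = -3 + 3*P (r(o, P) = -3*(1 - P) = -3 + 3*P)
L + r(50, b) = 228 + (-3 + 3*√17) = 225 + 3*√17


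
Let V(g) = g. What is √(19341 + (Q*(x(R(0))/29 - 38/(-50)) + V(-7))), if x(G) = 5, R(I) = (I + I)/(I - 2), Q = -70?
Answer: √405125070/145 ≈ 138.81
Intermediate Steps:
R(I) = 2*I/(-2 + I) (R(I) = (2*I)/(-2 + I) = 2*I/(-2 + I))
√(19341 + (Q*(x(R(0))/29 - 38/(-50)) + V(-7))) = √(19341 + (-70*(5/29 - 38/(-50)) - 7)) = √(19341 + (-70*(5*(1/29) - 38*(-1/50)) - 7)) = √(19341 + (-70*(5/29 + 19/25) - 7)) = √(19341 + (-70*676/725 - 7)) = √(19341 + (-9464/145 - 7)) = √(19341 - 10479/145) = √(2793966/145) = √405125070/145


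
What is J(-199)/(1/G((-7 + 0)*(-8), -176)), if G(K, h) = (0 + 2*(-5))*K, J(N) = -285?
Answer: 159600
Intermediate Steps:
G(K, h) = -10*K (G(K, h) = (0 - 10)*K = -10*K)
J(-199)/(1/G((-7 + 0)*(-8), -176)) = -285*(-10*(-7 + 0)*(-8)) = -285*(-(-70)*(-8)) = -285*(-10*56) = -285/(1/(-560)) = -285/(-1/560) = -285*(-560) = 159600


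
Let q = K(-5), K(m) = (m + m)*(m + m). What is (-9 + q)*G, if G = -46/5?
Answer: -4186/5 ≈ -837.20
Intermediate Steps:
G = -46/5 (G = -46*1/5 = -46/5 ≈ -9.2000)
K(m) = 4*m**2 (K(m) = (2*m)*(2*m) = 4*m**2)
q = 100 (q = 4*(-5)**2 = 4*25 = 100)
(-9 + q)*G = (-9 + 100)*(-46/5) = 91*(-46/5) = -4186/5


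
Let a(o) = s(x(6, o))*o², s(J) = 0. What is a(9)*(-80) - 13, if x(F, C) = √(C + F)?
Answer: -13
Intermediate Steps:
a(o) = 0 (a(o) = 0*o² = 0)
a(9)*(-80) - 13 = 0*(-80) - 13 = 0 - 13 = -13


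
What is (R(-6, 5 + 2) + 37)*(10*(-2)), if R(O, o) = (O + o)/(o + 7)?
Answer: -5190/7 ≈ -741.43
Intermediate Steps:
R(O, o) = (O + o)/(7 + o)
(R(-6, 5 + 2) + 37)*(10*(-2)) = ((-6 + (5 + 2))/(7 + (5 + 2)) + 37)*(10*(-2)) = ((-6 + 7)/(7 + 7) + 37)*(-20) = (1/14 + 37)*(-20) = (519/14)*(-20) = -5190/7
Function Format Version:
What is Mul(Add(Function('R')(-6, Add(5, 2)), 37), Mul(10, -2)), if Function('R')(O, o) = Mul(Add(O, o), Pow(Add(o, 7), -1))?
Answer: Rational(-5190, 7) ≈ -741.43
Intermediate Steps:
Function('R')(O, o) = Mul(Pow(Add(7, o), -1), Add(O, o)) (Function('R')(O, o) = Mul(Add(O, o), Pow(Add(7, o), -1)) = Mul(Pow(Add(7, o), -1), Add(O, o)))
Mul(Add(Function('R')(-6, Add(5, 2)), 37), Mul(10, -2)) = Mul(Add(Mul(Pow(Add(7, Add(5, 2)), -1), Add(-6, Add(5, 2))), 37), Mul(10, -2)) = Mul(Add(Mul(Pow(Add(7, 7), -1), Add(-6, 7)), 37), -20) = Mul(Add(Mul(Pow(14, -1), 1), 37), -20) = Mul(Add(Mul(Rational(1, 14), 1), 37), -20) = Mul(Add(Rational(1, 14), 37), -20) = Mul(Rational(519, 14), -20) = Rational(-5190, 7)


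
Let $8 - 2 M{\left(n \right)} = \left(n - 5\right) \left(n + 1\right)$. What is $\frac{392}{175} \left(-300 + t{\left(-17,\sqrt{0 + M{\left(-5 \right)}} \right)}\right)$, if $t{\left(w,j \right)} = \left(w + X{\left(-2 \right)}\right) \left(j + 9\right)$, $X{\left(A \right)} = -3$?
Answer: $- \frac{5376}{5} - \frac{896 i}{5} \approx -1075.2 - 179.2 i$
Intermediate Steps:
$M{\left(n \right)} = 4 - \frac{\left(1 + n\right) \left(-5 + n\right)}{2}$ ($M{\left(n \right)} = 4 - \frac{\left(n - 5\right) \left(n + 1\right)}{2} = 4 - \frac{\left(-5 + n\right) \left(1 + n\right)}{2} = 4 - \frac{\left(1 + n\right) \left(-5 + n\right)}{2}$)
$t{\left(w,j \right)} = \left(-3 + w\right) \left(9 + j\right)$ ($t{\left(w,j \right)} = \left(w - 3\right) \left(j + 9\right) = \left(-3 + w\right) \left(9 + j\right)$)
$\frac{392}{175} \left(-300 + t{\left(-17,\sqrt{0 + M{\left(-5 \right)}} \right)}\right) = \frac{392}{175} \left(-300 + \left(-27 - 3 \sqrt{0 + \left(\frac{13}{2} + 2 \left(-5\right) - \frac{\left(-5\right)^{2}}{2}\right)} + 9 \left(-17\right) + \sqrt{0 + \left(\frac{13}{2} + 2 \left(-5\right) - \frac{\left(-5\right)^{2}}{2}\right)} \left(-17\right)\right)\right) = 392 \cdot \frac{1}{175} \left(-300 - \left(180 + 3 \sqrt{0 - 16} - \sqrt{0 - 16} \left(-17\right)\right)\right) = \frac{56 \left(-300 - \left(180 + 3 \sqrt{0 - 16} - \sqrt{0 - 16} \left(-17\right)\right)\right)}{25} = \frac{56 \left(-300 - \left(180 + 12 i - \sqrt{-16} \left(-17\right)\right)\right)}{25} = \frac{56 \left(-300 - \left(180 - 4 i \left(-17\right) + 3 \cdot 4 i\right)\right)}{25} = \frac{56 \left(-300 - \left(180 + 80 i\right)\right)}{25} = \frac{56 \left(-480 - 80 i\right)}{25} = - \frac{5376}{5} - \frac{896 i}{5}$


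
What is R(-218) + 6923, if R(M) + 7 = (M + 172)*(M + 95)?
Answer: 12574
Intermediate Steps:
R(M) = -7 + (95 + M)*(172 + M) (R(M) = -7 + (M + 172)*(M + 95) = -7 + (172 + M)*(95 + M) = -7 + (95 + M)*(172 + M))
R(-218) + 6923 = (16333 + (-218)² + 267*(-218)) + 6923 = (16333 + 47524 - 58206) + 6923 = 5651 + 6923 = 12574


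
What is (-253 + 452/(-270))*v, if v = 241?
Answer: -8285821/135 ≈ -61376.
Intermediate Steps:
(-253 + 452/(-270))*v = (-253 + 452/(-270))*241 = (-253 + 452*(-1/270))*241 = (-253 - 226/135)*241 = -34381/135*241 = -8285821/135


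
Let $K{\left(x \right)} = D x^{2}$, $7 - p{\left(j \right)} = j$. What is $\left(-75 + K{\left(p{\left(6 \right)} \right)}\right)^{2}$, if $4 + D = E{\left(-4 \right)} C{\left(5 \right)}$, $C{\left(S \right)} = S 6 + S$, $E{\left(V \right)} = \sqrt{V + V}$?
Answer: $\left(79 - 70 i \sqrt{2}\right)^{2} \approx -3559.0 - 15641.0 i$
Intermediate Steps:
$E{\left(V \right)} = \sqrt{2} \sqrt{V}$ ($E{\left(V \right)} = \sqrt{2 V} = \sqrt{2} \sqrt{V}$)
$C{\left(S \right)} = 7 S$ ($C{\left(S \right)} = 6 S + S = 7 S$)
$D = -4 + 70 i \sqrt{2}$ ($D = -4 + \sqrt{2} \sqrt{-4} \cdot 7 \cdot 5 = -4 + \sqrt{2} \cdot 2 i 35 = -4 + 2 i \sqrt{2} \cdot 35 = -4 + 70 i \sqrt{2} \approx -4.0 + 98.995 i$)
$p{\left(j \right)} = 7 - j$
$K{\left(x \right)} = x^{2} \left(-4 + 70 i \sqrt{2}\right)$ ($K{\left(x \right)} = \left(-4 + 70 i \sqrt{2}\right) x^{2} = x^{2} \left(-4 + 70 i \sqrt{2}\right)$)
$\left(-75 + K{\left(p{\left(6 \right)} \right)}\right)^{2} = \left(-75 + \left(7 - 6\right)^{2} \left(-4 + 70 i \sqrt{2}\right)\right)^{2} = \left(-75 + 1^{2} \left(-4 + 70 i \sqrt{2}\right)\right)^{2} = \left(-75 + 1 \left(-4 + 70 i \sqrt{2}\right)\right)^{2} = \left(-75 - \left(4 - 70 i \sqrt{2}\right)\right)^{2} = \left(-79 + 70 i \sqrt{2}\right)^{2}$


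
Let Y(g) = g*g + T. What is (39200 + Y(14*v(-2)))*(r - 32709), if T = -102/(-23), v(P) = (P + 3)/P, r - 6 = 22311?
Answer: -9382198968/23 ≈ -4.0792e+8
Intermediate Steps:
r = 22317 (r = 6 + 22311 = 22317)
v(P) = (3 + P)/P
T = 102/23 (T = -102*(-1/23) = 102/23 ≈ 4.4348)
Y(g) = 102/23 + g² (Y(g) = g*g + 102/23 = g² + 102/23 = 102/23 + g²)
(39200 + Y(14*v(-2)))*(r - 32709) = (39200 + (102/23 + (14*((3 - 2)/(-2)))²))*(22317 - 32709) = (39200 + (102/23 + (14*(-½*1))²))*(-10392) = (39200 + (102/23 + (14*(-½))²))*(-10392) = (39200 + (102/23 + (-7)²))*(-10392) = (39200 + (102/23 + 49))*(-10392) = (39200 + 1229/23)*(-10392) = (902829/23)*(-10392) = -9382198968/23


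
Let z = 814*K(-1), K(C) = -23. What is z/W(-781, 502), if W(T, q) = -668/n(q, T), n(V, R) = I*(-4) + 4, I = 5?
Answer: -74888/167 ≈ -448.43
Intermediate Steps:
n(V, R) = -16 (n(V, R) = 5*(-4) + 4 = -20 + 4 = -16)
W(T, q) = 167/4 (W(T, q) = -668/(-16) = -668*(-1/16) = 167/4)
z = -18722 (z = 814*(-23) = -18722)
z/W(-781, 502) = -18722/167/4 = -18722*4/167 = -74888/167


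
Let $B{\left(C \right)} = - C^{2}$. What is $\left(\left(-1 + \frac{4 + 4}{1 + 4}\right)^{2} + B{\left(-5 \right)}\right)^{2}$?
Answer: $\frac{379456}{625} \approx 607.13$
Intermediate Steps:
$\left(\left(-1 + \frac{4 + 4}{1 + 4}\right)^{2} + B{\left(-5 \right)}\right)^{2} = \left(\left(-1 + \frac{4 + 4}{1 + 4}\right)^{2} - \left(-5\right)^{2}\right)^{2} = \left(\left(-1 + \frac{8}{5}\right)^{2} - 25\right)^{2} = \left(\left(\frac{3}{5}\right)^{2} - 25\right)^{2} = \left(\frac{9}{25} - 25\right)^{2} = \left(- \frac{616}{25}\right)^{2} = \frac{379456}{625}$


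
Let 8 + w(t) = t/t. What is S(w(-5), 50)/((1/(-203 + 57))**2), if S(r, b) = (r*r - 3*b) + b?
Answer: -1087116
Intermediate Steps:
w(t) = -7 (w(t) = -8 + t/t = -8 + 1 = -7)
S(r, b) = r**2 - 2*b (S(r, b) = (r**2 - 3*b) + b = r**2 - 2*b)
S(w(-5), 50)/((1/(-203 + 57))**2) = ((-7)**2 - 2*50)/((1/(-203 + 57))**2) = (49 - 100)/((1/(-146))**2) = -51/((-1/146)**2) = -51/1/21316 = -51*21316 = -1087116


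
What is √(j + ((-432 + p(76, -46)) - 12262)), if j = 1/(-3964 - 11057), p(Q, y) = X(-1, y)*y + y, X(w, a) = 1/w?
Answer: 5*I*√12729568147/5007 ≈ 112.67*I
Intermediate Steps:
p(Q, y) = 0 (p(Q, y) = y/(-1) + y = -y + y = 0)
j = -1/15021 (j = 1/(-15021) = -1/15021 ≈ -6.6573e-5)
√(j + ((-432 + p(76, -46)) - 12262)) = √(-1/15021 + ((-432 + 0) - 12262)) = √(-1/15021 + (-432 - 12262)) = √(-1/15021 - 12694) = √(-190676575/15021) = 5*I*√12729568147/5007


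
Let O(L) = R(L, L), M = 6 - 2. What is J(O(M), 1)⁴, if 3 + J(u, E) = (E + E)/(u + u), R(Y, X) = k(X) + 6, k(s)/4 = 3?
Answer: 7890481/104976 ≈ 75.165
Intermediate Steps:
M = 4
k(s) = 12 (k(s) = 4*3 = 12)
R(Y, X) = 18 (R(Y, X) = 12 + 6 = 18)
O(L) = 18
J(u, E) = -3 + E/u (J(u, E) = -3 + (E + E)/(u + u) = -3 + (2*E)/((2*u)) = -3 + (2*E)*(1/(2*u)) = -3 + E/u)
J(O(M), 1)⁴ = (-3 + 1/18)⁴ = (-53/18)⁴ = 7890481/104976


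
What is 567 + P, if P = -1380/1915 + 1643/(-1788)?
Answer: 387161111/684804 ≈ 565.36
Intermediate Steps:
P = -1122757/684804 (P = -1380*1/1915 + 1643*(-1/1788) = -276/383 - 1643/1788 = -1122757/684804 ≈ -1.6395)
567 + P = 567 - 1122757/684804 = 387161111/684804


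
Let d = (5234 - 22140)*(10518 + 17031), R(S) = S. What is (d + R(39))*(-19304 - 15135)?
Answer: 16039735402845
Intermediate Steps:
d = -465743394 (d = -16906*27549 = -465743394)
(d + R(39))*(-19304 - 15135) = (-465743394 + 39)*(-19304 - 15135) = -465743355*(-34439) = 16039735402845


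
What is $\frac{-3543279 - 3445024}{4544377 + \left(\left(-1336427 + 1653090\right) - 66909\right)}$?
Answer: $- \frac{6988303}{4794131} \approx -1.4577$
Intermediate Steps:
$\frac{-3543279 - 3445024}{4544377 + \left(\left(-1336427 + 1653090\right) - 66909\right)} = - \frac{6988303}{4544377 + \left(316663 - 66909\right)} = - \frac{6988303}{4544377 + 249754} = - \frac{6988303}{4794131}$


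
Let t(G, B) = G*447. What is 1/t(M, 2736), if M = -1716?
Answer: -1/767052 ≈ -1.3037e-6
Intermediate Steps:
t(G, B) = 447*G
1/t(M, 2736) = 1/(447*(-1716)) = 1/(-767052) = -1/767052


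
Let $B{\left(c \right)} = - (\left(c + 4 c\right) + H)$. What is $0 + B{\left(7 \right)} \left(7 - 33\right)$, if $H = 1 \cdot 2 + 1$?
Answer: $988$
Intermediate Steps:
$H = 3$ ($H = 2 + 1 = 3$)
$B{\left(c \right)} = -3 - 5 c$ ($B{\left(c \right)} = - (\left(c + 4 c\right) + 3) = - (5 c + 3) = - (3 + 5 c) = -3 - 5 c$)
$0 + B{\left(7 \right)} \left(7 - 33\right) = 0 + \left(-3 - 35\right) \left(7 - 33\right) = 0 + \left(-3 - 35\right) \left(-26\right) = 0 - -988 = 0 + 988 = 988$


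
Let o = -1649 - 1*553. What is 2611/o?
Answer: -2611/2202 ≈ -1.1857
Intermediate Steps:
o = -2202 (o = -1649 - 553 = -2202)
2611/o = 2611/(-2202) = 2611*(-1/2202) = -2611/2202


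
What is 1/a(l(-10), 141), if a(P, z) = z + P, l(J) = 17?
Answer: 1/158 ≈ 0.0063291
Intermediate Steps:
a(P, z) = P + z
1/a(l(-10), 141) = 1/(17 + 141) = 1/158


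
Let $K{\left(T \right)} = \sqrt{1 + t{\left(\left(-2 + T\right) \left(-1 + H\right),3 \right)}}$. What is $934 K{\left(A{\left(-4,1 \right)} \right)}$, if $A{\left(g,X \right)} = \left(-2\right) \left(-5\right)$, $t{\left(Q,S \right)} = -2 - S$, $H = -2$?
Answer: $1868 i \approx 1868.0 i$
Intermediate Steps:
$A{\left(g,X \right)} = 10$
$K{\left(T \right)} = 2 i$ ($K{\left(T \right)} = \sqrt{1 - 5} = \sqrt{-4} = 2 i$)
$934 K{\left(A{\left(-4,1 \right)} \right)} = 934 \cdot 2 i = 1868 i$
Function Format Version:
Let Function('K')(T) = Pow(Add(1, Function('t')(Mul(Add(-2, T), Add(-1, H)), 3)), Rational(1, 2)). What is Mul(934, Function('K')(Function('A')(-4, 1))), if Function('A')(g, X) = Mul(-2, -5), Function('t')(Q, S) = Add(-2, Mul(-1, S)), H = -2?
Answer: Mul(1868, I) ≈ Mul(1868.0, I)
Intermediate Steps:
Function('A')(g, X) = 10
Function('K')(T) = Mul(2, I) (Function('K')(T) = Pow(Add(1, Add(-2, Mul(-1, 3))), Rational(1, 2)) = Pow(Add(1, Add(-2, -3)), Rational(1, 2)) = Pow(Add(1, -5), Rational(1, 2)) = Pow(-4, Rational(1, 2)) = Mul(2, I))
Mul(934, Function('K')(Function('A')(-4, 1))) = Mul(934, Mul(2, I)) = Mul(1868, I)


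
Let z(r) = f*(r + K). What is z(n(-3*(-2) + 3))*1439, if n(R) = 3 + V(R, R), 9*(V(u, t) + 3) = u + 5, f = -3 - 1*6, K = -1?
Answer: -7195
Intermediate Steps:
f = -9 (f = -3 - 6 = -9)
V(u, t) = -22/9 + u/9 (V(u, t) = -3 + (u + 5)/9 = -3 + (5 + u)/9 = -3 + (5/9 + u/9) = -22/9 + u/9)
n(R) = 5/9 + R/9 (n(R) = 3 + (-22/9 + R/9) = 5/9 + R/9)
z(r) = 9 - 9*r (z(r) = -9*(r - 1) = -9*(-1 + r) = 9 - 9*r)
z(n(-3*(-2) + 3))*1439 = (9 - 9*(5/9 + (-3*(-2) + 3)/9))*1439 = (9 - 9*(5/9 + (6 + 3)/9))*1439 = (9 - 9*(5/9 + (1/9)*9))*1439 = (9 - 9*(5/9 + 1))*1439 = (9 - 9*14/9)*1439 = (9 - 14)*1439 = -5*1439 = -7195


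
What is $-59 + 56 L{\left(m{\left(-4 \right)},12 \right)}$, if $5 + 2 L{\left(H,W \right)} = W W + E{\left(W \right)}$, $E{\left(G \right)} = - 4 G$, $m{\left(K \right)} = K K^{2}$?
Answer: $2489$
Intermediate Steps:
$m{\left(K \right)} = K^{3}$
$L{\left(H,W \right)} = - \frac{5}{2} + \frac{W^{2}}{2} - 2 W$ ($L{\left(H,W \right)} = - \frac{5}{2} + \frac{W W - 4 W}{2} = - \frac{5}{2} + \frac{W^{2} - 4 W}{2} = - \frac{5}{2} + \left(\frac{W^{2}}{2} - 2 W\right) = - \frac{5}{2} + \frac{W^{2}}{2} - 2 W$)
$-59 + 56 L{\left(m{\left(-4 \right)},12 \right)} = -59 + 56 \left(- \frac{5}{2} + \frac{12^{2}}{2} - 24\right) = -59 + 56 \left(- \frac{5}{2} + \frac{1}{2} \cdot 144 - 24\right) = -59 + 56 \left(- \frac{5}{2} + 72 - 24\right) = -59 + 56 \cdot \frac{91}{2} = -59 + 2548 = 2489$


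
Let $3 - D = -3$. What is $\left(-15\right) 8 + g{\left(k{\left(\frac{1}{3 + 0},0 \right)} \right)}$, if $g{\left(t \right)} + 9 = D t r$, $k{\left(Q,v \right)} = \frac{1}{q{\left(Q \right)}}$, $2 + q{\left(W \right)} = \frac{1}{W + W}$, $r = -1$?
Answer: $-117$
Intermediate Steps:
$D = 6$ ($D = 3 - -3 = 3 + 3 = 6$)
$q{\left(W \right)} = -2 + \frac{1}{2 W}$ ($q{\left(W \right)} = -2 + \frac{1}{W + W} = -2 + \frac{1}{2 W}$)
$k{\left(Q,v \right)} = \frac{1}{-2 + \frac{1}{2 Q}}$
$g{\left(t \right)} = -9 - 6 t$ ($g{\left(t \right)} = -9 + 6 t \left(-1\right) = -9 - 6 t$)
$\left(-15\right) 8 + g{\left(k{\left(\frac{1}{3 + 0},0 \right)} \right)} = \left(-15\right) 8 - \left(9 + 6 \left(- \frac{2}{\left(3 + 0\right) \left(-1 + \frac{4}{3 + 0}\right)}\right)\right) = -120 - \left(9 + 6 \left(- \frac{2}{3 \left(-1 + \frac{4}{3}\right)}\right)\right) = -120 - \left(9 + 6 \left(\left(-2\right) \frac{1}{3} \frac{1}{-1 + 4 \cdot \frac{1}{3}}\right)\right) = -120 - \left(9 + 6 \left(\left(-2\right) \frac{1}{3} \frac{1}{-1 + \frac{4}{3}}\right)\right) = -120 - \left(9 + 6 \left(\left(-2\right) \frac{1}{3} \frac{1}{\frac{1}{3}}\right)\right) = -120 - \left(9 + 6 \left(\left(-2\right) \frac{1}{3} \cdot 3\right)\right) = -120 - -3 = -120 + \left(-9 + 12\right) = -120 + 3 = -117$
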